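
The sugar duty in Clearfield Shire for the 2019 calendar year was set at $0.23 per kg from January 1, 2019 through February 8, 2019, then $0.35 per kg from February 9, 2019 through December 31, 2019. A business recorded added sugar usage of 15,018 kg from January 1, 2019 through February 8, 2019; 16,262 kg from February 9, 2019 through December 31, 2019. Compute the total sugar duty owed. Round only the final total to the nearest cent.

$9145.84

January 1 – February 8, 2019: 15,018 kg at $0.23/kg → $3454.14
February 9 – December 31, 2019: 16,262 kg at $0.35/kg → $5691.70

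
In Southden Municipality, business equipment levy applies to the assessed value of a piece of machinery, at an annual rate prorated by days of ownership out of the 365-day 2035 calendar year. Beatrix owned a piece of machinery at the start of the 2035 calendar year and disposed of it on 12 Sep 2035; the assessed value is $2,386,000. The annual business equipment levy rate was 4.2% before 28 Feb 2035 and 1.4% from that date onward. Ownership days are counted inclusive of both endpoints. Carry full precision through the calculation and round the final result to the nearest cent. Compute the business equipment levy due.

1 Jan – 27 Feb 2035: 58 days at 4.2% → $2,386,000 × 4.2% × 58/365 = $15,924.0986
28 Feb – 12 Sep 2035: 197 days at 1.4% → $2,386,000 × 1.4% × 197/365 = $18,029.0082
Total = $33,953.1068

$33,953.11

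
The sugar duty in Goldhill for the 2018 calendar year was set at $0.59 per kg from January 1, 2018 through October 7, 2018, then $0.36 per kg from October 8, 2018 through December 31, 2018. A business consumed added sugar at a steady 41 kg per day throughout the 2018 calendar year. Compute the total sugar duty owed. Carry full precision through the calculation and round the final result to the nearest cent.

$8027.80

January 1 – October 7, 2018: 280 days × 41 kg/day = 11,480 kg at $0.59/kg → $6773.20
October 8 – December 31, 2018: 85 days × 41 kg/day = 3,485 kg at $0.36/kg → $1254.60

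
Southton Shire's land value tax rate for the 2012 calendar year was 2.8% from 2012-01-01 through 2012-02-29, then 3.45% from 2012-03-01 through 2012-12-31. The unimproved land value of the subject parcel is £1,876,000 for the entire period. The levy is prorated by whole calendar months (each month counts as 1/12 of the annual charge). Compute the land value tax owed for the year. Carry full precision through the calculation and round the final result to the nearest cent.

£62,689.67

2012-01-01 to 2012-02-29: 2 months at 2.8% → £1,876,000 × 2.8% × 2/12 = £8,754.6667
2012-03-01 to 2012-12-31: 10 months at 3.45% → £1,876,000 × 3.45% × 10/12 = £53,935.0000
Total = £62,689.6667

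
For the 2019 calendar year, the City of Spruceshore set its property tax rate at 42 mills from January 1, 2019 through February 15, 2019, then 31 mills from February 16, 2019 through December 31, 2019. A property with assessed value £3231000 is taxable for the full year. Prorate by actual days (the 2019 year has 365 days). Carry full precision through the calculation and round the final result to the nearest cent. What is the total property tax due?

£104640.14

January 1 – February 15, 2019: 46 days at 42 mills → £3231000 × 4.2% × 46/365 = £17102.1699
February 16 – December 31, 2019: 319 days at 31 mills → £3231000 × 3.1% × 319/365 = £87537.9699
Total = £104640.1397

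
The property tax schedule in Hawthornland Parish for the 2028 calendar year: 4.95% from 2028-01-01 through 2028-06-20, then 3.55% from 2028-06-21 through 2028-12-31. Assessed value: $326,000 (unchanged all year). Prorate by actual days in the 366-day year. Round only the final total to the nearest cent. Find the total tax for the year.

2028-01-01 to 2028-06-20: 172 days at 4.95% → $326,000 × 4.95% × 172/366 = $7,583.5082
2028-06-21 to 2028-12-31: 194 days at 3.55% → $326,000 × 3.55% × 194/366 = $6,134.3224
Total = $13,717.8306

$13,717.83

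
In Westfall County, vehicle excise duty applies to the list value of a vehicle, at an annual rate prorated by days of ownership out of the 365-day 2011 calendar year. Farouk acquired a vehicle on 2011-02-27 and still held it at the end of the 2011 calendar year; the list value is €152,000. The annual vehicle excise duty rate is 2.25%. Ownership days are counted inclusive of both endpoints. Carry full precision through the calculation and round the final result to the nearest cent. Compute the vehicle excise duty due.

Days held (2011-02-27 to 2011-12-31): 308 out of 365
Tax = €152,000 × 2.25% × 308/365 = €2,885.9178

€2,885.92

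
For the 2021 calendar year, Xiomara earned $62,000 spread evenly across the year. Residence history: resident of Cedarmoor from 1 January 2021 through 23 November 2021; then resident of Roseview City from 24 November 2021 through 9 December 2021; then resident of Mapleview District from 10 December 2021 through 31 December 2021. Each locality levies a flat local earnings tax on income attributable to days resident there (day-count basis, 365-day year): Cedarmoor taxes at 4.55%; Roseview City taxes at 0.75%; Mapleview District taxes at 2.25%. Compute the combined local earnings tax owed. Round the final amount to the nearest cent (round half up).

$2,631.77

Cedarmoor, 1 January – 23 November 2021: 327 days → $62,000 × 4.55% × 327/365 = $2,527.3068
Roseview City, 24 November – 9 December 2021: 16 days → $62,000 × 0.75% × 16/365 = $20.3836
Mapleview District, 10 December – 31 December 2021: 22 days → $62,000 × 2.25% × 22/365 = $84.0822
Total = $2,631.7726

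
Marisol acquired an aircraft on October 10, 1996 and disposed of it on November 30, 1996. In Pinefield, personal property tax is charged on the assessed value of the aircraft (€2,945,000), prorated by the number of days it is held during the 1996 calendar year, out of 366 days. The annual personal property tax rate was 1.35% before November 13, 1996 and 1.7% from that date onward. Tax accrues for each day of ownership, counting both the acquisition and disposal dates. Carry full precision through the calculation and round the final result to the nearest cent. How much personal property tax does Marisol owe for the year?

October 10 – November 12, 1996: 34 days at 1.35% → €2,945,000 × 1.35% × 34/366 = €3,693.3197
November 13 – November 30, 1996: 18 days at 1.7% → €2,945,000 × 1.7% × 18/366 = €2,462.2131
Total = €6,155.5328

€6,155.53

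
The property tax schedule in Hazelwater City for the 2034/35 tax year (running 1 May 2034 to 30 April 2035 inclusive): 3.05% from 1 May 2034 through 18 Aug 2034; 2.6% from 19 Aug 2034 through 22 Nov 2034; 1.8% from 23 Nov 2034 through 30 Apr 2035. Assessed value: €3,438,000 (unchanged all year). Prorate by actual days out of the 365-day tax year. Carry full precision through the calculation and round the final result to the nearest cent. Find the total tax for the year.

1 May – 18 Aug 2034: 110 days at 3.05% → €3,438,000 × 3.05% × 110/365 = €31,601.3425
19 Aug – 22 Nov 2034: 96 days at 2.6% → €3,438,000 × 2.6% × 96/365 = €23,510.2685
23 Nov 2034 – 30 Apr 2035: 159 days at 1.8% → €3,438,000 × 1.8% × 159/365 = €26,957.6877
Total = €82,069.2986

€82,069.30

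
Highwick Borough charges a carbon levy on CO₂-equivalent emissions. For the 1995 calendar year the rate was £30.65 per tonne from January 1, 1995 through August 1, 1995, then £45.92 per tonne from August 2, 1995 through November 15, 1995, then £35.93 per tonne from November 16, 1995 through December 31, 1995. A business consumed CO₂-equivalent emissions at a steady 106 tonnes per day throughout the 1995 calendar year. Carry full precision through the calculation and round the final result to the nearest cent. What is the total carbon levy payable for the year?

January 1 – August 1, 1995: 213 days × 106 tonnes/day = 22,578 tonnes at £30.65/tonne → £692015.70
August 2 – November 15, 1995: 106 days × 106 tonnes/day = 11,236 tonnes at £45.92/tonne → £515957.12
November 16 – December 31, 1995: 46 days × 106 tonnes/day = 4,876 tonnes at £35.93/tonne → £175194.68

£1383167.50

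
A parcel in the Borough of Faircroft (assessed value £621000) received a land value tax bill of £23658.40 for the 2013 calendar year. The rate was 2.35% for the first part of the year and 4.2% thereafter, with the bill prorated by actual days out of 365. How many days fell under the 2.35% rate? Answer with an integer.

Let d = days at the first rate; then 365 − d days at the second rate.
£621000 × [2.35%·d + 4.2%·(365−d)] / 365 = £23658.40
Solving gives d = 77, so the new rate took effect on 19 Mar 2013.

77 days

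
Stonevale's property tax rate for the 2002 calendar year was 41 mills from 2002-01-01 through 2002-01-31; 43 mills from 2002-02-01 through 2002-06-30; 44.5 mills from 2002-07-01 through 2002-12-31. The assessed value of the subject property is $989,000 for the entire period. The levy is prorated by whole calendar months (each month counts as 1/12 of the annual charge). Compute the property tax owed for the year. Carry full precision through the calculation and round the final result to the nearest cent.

2002-01-01 to 2002-01-31: 1 month at 41 mills → $989,000 × 4.1% × 1/12 = $3,379.0833
2002-02-01 to 2002-06-30: 5 months at 43 mills → $989,000 × 4.3% × 5/12 = $17,719.5833
2002-07-01 to 2002-12-31: 6 months at 44.5 mills → $989,000 × 4.45% × 6/12 = $22,005.2500
Total = $43,103.9167

$43,103.92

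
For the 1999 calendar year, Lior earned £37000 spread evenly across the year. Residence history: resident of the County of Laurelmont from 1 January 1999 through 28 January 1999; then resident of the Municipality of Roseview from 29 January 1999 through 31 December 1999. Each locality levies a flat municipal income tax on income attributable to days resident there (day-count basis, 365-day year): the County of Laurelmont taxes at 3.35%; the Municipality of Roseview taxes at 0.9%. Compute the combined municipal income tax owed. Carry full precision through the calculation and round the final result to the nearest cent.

The County of Laurelmont, 1 January – 28 January 1999: 28 days → £37000 × 3.35% × 28/365 = £95.0849
The Municipality of Roseview, 29 January – 31 December 1999: 337 days → £37000 × 0.9% × 337/365 = £307.4548
Total = £402.5397

£402.54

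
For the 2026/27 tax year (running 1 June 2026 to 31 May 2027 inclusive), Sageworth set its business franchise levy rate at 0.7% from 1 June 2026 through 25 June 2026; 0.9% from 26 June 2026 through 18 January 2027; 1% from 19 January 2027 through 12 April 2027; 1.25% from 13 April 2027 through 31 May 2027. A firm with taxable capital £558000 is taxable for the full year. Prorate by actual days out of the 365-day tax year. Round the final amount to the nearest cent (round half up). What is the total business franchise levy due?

£5336.16

1 June – 25 June 2026: 25 days at 0.7% → £558000 × 0.7% × 25/365 = £267.5342
26 June 2026 – 18 January 2027: 207 days at 0.9% → £558000 × 0.9% × 207/365 = £2848.0932
19 January – 12 April 2027: 84 days at 1% → £558000 × 1% × 84/365 = £1284.1644
13 April – 31 May 2027: 49 days at 1.25% → £558000 × 1.25% × 49/365 = £936.3699
Total = £5336.1616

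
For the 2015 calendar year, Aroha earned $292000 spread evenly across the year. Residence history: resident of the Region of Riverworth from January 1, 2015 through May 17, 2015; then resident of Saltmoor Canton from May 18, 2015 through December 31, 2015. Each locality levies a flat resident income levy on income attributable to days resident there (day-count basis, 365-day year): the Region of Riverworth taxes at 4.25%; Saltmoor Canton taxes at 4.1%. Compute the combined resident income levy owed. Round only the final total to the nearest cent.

The Region of Riverworth, January 1 – May 17, 2015: 137 days → $292000 × 4.25% × 137/365 = $4658.0000
Saltmoor Canton, May 18 – December 31, 2015: 228 days → $292000 × 4.1% × 228/365 = $7478.4000
Total = $12136.4000

$12136.40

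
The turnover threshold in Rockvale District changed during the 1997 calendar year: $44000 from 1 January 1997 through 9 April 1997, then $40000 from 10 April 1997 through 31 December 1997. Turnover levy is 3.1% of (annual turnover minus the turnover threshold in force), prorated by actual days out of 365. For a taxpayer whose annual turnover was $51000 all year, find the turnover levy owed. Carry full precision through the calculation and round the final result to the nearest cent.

1 January – 9 April 1997: 99 days, exemption $44000 → ($51000 − $44000) × 3.1% × 99/365 = $58.8575
10 April – 31 December 1997: 266 days, exemption $40000 → ($51000 − $40000) × 3.1% × 266/365 = $248.5096
Total = $307.3671

$307.37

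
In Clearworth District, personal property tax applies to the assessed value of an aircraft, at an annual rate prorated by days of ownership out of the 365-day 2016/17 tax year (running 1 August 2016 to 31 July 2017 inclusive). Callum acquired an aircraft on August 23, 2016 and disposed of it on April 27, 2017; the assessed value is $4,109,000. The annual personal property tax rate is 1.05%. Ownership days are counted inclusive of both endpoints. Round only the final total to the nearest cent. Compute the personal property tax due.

Days held (August 23, 2016 – April 27, 2017): 248 out of 365
Tax = $4,109,000 × 1.05% × 248/365 = $29,314.6192

$29,314.62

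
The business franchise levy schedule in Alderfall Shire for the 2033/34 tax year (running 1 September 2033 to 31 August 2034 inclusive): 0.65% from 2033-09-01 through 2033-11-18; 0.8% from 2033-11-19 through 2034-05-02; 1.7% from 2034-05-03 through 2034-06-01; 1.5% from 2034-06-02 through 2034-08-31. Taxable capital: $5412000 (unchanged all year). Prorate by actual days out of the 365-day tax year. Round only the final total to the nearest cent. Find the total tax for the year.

$54987.40

2033-09-01 to 2033-11-18: 79 days at 0.65% → $5412000 × 0.65% × 79/365 = $7613.8685
2033-11-19 to 2034-05-02: 165 days at 0.8% → $5412000 × 0.8% × 165/365 = $19572.1644
2034-05-03 to 2034-06-01: 30 days at 1.7% → $5412000 × 1.7% × 30/365 = $7561.9726
2034-06-02 to 2034-08-31: 91 days at 1.5% → $5412000 × 1.5% × 91/365 = $20239.3973
Total = $54987.4027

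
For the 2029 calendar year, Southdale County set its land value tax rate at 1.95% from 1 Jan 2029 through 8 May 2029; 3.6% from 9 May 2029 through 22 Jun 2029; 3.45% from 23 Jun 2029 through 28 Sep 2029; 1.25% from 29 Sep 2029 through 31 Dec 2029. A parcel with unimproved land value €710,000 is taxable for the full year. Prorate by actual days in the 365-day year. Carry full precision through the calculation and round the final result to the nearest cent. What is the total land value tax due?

€16,868.82

1 Jan – 8 May 2029: 128 days at 1.95% → €710,000 × 1.95% × 128/365 = €4,855.2329
9 May – 22 Jun 2029: 45 days at 3.6% → €710,000 × 3.6% × 45/365 = €3,151.2329
23 Jun – 28 Sep 2029: 98 days at 3.45% → €710,000 × 3.45% × 98/365 = €6,576.7397
29 Sep – 31 Dec 2029: 94 days at 1.25% → €710,000 × 1.25% × 94/365 = €2,285.6164
Total = €16,868.8219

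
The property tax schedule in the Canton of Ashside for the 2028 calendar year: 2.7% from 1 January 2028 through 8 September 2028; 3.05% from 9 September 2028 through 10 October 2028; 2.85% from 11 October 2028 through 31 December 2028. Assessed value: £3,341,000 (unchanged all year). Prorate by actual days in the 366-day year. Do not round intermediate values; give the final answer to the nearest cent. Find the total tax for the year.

£92,352.18

1 January – 8 September 2028: 252 days at 2.7% → £3,341,000 × 2.7% × 252/366 = £62,109.7377
9 September – 10 October 2028: 32 days at 3.05% → £3,341,000 × 3.05% × 32/366 = £8,909.3333
11 October – 31 December 2028: 82 days at 2.85% → £3,341,000 × 2.85% × 82/366 = £21,333.1066
Total = £92,352.1776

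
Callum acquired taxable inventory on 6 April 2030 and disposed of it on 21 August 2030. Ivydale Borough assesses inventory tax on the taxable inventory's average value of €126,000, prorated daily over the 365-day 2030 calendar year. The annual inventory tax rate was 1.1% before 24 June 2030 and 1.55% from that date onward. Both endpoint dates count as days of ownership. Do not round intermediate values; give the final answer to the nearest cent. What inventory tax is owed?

6 April – 23 June 2030: 79 days at 1.1% → €126,000 × 1.1% × 79/365 = €299.9836
24 June – 21 August 2030: 59 days at 1.55% → €126,000 × 1.55% × 59/365 = €315.6904
Total = €615.6740

€615.67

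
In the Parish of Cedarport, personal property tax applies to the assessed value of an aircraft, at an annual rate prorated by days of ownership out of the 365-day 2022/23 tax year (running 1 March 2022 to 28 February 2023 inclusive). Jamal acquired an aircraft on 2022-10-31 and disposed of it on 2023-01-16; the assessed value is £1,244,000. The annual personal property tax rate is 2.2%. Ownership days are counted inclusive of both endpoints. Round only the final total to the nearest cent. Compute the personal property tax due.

Days held (2022-10-31 to 2023-01-16): 78 out of 365
Tax = £1,244,000 × 2.2% × 78/365 = £5,848.5041

£5,848.50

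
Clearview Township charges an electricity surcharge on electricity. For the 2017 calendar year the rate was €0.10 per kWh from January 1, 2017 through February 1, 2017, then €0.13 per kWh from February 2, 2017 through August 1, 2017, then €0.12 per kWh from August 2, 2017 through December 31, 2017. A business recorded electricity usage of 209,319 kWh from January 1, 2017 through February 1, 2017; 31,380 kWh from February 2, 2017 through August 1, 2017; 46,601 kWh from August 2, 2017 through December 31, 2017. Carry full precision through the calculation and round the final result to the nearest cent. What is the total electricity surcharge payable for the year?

€30,603.42

January 1 – February 1, 2017: 209,319 kWh at €0.10/kWh → €20,931.90
February 2 – August 1, 2017: 31,380 kWh at €0.13/kWh → €4,079.40
August 2 – December 31, 2017: 46,601 kWh at €0.12/kWh → €5,592.12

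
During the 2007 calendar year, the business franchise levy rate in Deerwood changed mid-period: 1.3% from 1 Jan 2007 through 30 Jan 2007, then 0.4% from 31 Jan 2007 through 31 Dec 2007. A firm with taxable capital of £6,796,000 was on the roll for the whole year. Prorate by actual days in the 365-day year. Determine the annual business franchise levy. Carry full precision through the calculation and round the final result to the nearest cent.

1 Jan – 30 Jan 2007: 30 days at 1.3% → £6,796,000 × 1.3% × 30/365 = £7,261.4795
31 Jan – 31 Dec 2007: 335 days at 0.4% → £6,796,000 × 0.4% × 335/365 = £24,949.6986
Total = £32,211.1781

£32,211.18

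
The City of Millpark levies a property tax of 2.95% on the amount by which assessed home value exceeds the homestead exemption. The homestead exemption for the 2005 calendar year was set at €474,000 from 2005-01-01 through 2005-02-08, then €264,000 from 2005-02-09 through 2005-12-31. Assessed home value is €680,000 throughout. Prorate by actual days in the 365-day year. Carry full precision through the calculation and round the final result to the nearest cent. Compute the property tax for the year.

2005-01-01 to 2005-02-08: 39 days, exemption €474,000 → (€680,000 − €474,000) × 2.95% × 39/365 = €649.3233
2005-02-09 to 2005-12-31: 326 days, exemption €264,000 → (€680,000 − €264,000) × 2.95% × 326/365 = €10,960.7452
Total = €11,610.0685

€11,610.07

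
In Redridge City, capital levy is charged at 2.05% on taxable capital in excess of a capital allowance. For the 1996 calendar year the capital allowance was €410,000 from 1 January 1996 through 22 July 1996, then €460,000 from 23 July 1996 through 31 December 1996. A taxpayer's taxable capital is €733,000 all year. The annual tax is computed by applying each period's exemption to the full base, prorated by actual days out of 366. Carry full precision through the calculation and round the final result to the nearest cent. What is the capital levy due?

€6,167.81

1 January – 22 July 1996: 204 days, exemption €410,000 → (€733,000 − €410,000) × 2.05% × 204/366 = €3,690.6721
23 July – 31 December 1996: 162 days, exemption €460,000 → (€733,000 − €460,000) × 2.05% × 162/366 = €2,477.1393
Total = €6,167.8115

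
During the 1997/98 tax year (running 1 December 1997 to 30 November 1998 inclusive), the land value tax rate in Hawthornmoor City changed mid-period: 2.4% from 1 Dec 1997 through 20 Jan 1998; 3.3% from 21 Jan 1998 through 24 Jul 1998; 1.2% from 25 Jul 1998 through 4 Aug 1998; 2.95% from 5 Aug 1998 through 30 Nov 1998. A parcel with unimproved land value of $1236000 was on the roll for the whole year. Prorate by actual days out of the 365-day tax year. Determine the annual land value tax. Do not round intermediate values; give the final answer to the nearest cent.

1 Dec 1997 – 20 Jan 1998: 51 days at 2.4% → $1236000 × 2.4% × 51/365 = $4144.8329
21 Jan – 24 Jul 1998: 185 days at 3.3% → $1236000 × 3.3% × 185/365 = $20673.3699
25 Jul – 4 Aug 1998: 11 days at 1.2% → $1236000 × 1.2% × 11/365 = $446.9918
5 Aug – 30 Nov 1998: 118 days at 2.95% → $1236000 × 2.95% × 118/365 = $11787.7151
Total = $37052.9096

$37052.91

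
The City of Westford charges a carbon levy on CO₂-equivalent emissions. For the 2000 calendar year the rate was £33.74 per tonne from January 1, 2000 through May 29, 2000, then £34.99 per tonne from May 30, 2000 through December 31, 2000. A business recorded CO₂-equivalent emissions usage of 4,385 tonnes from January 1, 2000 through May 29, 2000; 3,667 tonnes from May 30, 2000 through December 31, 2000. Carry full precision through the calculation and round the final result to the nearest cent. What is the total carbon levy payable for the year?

£276,258.23

January 1 – May 29, 2000: 4,385 tonnes at £33.74/tonne → £147,949.90
May 30 – December 31, 2000: 3,667 tonnes at £34.99/tonne → £128,308.33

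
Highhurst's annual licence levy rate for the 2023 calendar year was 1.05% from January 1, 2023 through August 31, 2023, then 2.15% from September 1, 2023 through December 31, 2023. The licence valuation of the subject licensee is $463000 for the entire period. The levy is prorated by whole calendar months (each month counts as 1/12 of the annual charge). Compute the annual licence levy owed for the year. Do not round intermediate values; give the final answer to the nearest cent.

$6559.17

January 1 – August 31, 2023: 8 months at 1.05% → $463000 × 1.05% × 8/12 = $3241.0000
September 1 – December 31, 2023: 4 months at 2.15% → $463000 × 2.15% × 4/12 = $3318.1667
Total = $6559.1667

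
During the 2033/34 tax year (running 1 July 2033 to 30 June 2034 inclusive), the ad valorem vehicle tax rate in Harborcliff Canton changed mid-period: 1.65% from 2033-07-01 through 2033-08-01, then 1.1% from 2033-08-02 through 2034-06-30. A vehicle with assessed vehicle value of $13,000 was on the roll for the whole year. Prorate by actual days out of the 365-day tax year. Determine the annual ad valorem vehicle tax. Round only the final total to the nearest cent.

$149.27

2033-07-01 to 2033-08-01: 32 days at 1.65% → $13,000 × 1.65% × 32/365 = $18.8055
2033-08-02 to 2034-06-30: 333 days at 1.1% → $13,000 × 1.1% × 333/365 = $130.4630
Total = $149.2685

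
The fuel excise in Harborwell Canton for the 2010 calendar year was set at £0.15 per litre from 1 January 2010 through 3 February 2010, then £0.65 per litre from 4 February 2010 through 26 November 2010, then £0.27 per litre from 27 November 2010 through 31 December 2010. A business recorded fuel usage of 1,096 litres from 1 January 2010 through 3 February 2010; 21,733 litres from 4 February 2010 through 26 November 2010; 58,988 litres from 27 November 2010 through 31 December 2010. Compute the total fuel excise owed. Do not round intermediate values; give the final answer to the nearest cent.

£30,217.61

1 January – 3 February 2010: 1,096 litres at £0.15/litre → £164.40
4 February – 26 November 2010: 21,733 litres at £0.65/litre → £14,126.45
27 November – 31 December 2010: 58,988 litres at £0.27/litre → £15,926.76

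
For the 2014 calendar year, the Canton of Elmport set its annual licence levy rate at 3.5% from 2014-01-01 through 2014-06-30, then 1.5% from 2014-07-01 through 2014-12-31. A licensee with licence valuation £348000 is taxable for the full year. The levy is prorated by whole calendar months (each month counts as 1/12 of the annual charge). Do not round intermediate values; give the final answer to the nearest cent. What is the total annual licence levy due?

£8700.00

2014-01-01 to 2014-06-30: 6 months at 3.5% → £348000 × 3.5% × 6/12 = £6090.0000
2014-07-01 to 2014-12-31: 6 months at 1.5% → £348000 × 1.5% × 6/12 = £2610.0000
Total = £8700.0000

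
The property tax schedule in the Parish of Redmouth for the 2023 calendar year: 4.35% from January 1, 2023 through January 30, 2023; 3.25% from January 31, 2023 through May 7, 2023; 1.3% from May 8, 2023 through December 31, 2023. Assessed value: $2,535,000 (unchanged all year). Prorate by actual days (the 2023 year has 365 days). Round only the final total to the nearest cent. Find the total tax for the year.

January 1 – January 30, 2023: 30 days at 4.35% → $2,535,000 × 4.35% × 30/365 = $9,063.4932
January 31 – May 7, 2023: 97 days at 3.25% → $2,535,000 × 3.25% × 97/365 = $21,894.7603
May 8 – December 31, 2023: 238 days at 1.3% → $2,535,000 × 1.3% × 238/365 = $21,488.4658
Total = $52,446.7192

$52,446.72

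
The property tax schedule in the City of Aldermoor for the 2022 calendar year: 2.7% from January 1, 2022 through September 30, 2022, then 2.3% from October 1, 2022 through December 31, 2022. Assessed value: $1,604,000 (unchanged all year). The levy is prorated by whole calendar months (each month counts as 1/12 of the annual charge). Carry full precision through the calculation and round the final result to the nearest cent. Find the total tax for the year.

January 1 – September 30, 2022: 9 months at 2.7% → $1,604,000 × 2.7% × 9/12 = $32,481.0000
October 1 – December 31, 2022: 3 months at 2.3% → $1,604,000 × 2.3% × 3/12 = $9,223.0000
Total = $41,704.0000

$41,704.00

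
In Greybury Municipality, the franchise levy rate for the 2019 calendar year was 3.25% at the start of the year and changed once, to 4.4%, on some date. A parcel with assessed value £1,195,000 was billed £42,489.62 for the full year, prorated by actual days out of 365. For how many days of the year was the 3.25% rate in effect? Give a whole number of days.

Let d = days at the first rate; then 365 − d days at the second rate.
£1,195,000 × [3.25%·d + 4.4%·(365−d)] / 365 = £42,489.62
Solving gives d = 268, so the new rate took effect on September 26, 2019.

268 days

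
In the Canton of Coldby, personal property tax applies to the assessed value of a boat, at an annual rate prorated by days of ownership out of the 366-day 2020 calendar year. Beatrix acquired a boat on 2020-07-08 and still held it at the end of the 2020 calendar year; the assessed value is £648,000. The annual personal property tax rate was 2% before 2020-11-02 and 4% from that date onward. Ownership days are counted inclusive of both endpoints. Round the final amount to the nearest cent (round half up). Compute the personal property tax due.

2020-07-08 to 2020-11-01: 117 days at 2% → £648,000 × 2% × 117/366 = £4,142.9508
2020-11-02 to 2020-12-31: 60 days at 4% → £648,000 × 4% × 60/366 = £4,249.1803
Total = £8,392.1311

£8,392.13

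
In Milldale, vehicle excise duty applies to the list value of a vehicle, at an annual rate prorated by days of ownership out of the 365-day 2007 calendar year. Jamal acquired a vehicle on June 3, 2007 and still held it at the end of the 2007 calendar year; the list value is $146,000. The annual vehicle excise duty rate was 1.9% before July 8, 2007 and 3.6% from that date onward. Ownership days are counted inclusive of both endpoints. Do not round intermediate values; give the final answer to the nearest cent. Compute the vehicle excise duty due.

June 3 – July 7, 2007: 35 days at 1.9% → $146,000 × 1.9% × 35/365 = $266.0000
July 8 – December 31, 2007: 177 days at 3.6% → $146,000 × 3.6% × 177/365 = $2,548.8000
Total = $2,814.8000

$2,814.80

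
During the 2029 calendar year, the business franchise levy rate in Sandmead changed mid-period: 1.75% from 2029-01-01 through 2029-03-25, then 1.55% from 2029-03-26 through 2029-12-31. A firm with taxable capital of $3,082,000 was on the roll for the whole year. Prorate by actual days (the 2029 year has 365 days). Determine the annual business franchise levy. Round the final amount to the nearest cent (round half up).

$49,189.56

2029-01-01 to 2029-03-25: 84 days at 1.75% → $3,082,000 × 1.75% × 84/365 = $12,412.4384
2029-03-26 to 2029-12-31: 281 days at 1.55% → $3,082,000 × 1.55% × 281/365 = $36,777.1260
Total = $49,189.5644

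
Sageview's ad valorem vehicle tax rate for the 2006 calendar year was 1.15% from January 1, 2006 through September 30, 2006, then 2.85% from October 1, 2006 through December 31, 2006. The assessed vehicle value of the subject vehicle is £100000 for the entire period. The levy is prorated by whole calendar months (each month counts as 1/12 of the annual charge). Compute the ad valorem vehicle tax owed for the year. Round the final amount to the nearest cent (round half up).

£1575.00

January 1 – September 30, 2006: 9 months at 1.15% → £100000 × 1.15% × 9/12 = £862.5000
October 1 – December 31, 2006: 3 months at 2.85% → £100000 × 2.85% × 3/12 = £712.5000
Total = £1575.0000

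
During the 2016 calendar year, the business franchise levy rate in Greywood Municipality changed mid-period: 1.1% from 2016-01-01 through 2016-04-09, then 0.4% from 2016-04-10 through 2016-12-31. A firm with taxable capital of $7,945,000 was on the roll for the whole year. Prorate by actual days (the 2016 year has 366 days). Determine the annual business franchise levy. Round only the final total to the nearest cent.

2016-01-01 to 2016-04-09: 100 days at 1.1% → $7,945,000 × 1.1% × 100/366 = $23,878.4153
2016-04-10 to 2016-12-31: 266 days at 0.4% → $7,945,000 × 0.4% × 266/366 = $23,096.9399
Total = $46,975.3552

$46,975.36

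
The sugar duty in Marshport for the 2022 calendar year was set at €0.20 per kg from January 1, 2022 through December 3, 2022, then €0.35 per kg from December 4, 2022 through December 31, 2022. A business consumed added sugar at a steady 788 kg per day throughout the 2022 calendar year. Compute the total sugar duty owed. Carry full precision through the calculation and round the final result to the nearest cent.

January 1 – December 3, 2022: 337 days × 788 kg/day = 265,556 kg at €0.20/kg → €53,111.20
December 4 – December 31, 2022: 28 days × 788 kg/day = 22,064 kg at €0.35/kg → €7,722.40

€60,833.60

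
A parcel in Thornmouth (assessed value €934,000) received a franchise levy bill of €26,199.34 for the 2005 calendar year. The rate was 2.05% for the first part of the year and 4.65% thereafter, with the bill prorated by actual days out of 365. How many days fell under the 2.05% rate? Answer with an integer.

Let d = days at the first rate; then 365 − d days at the second rate.
€934,000 × [2.05%·d + 4.65%·(365−d)] / 365 = €26,199.34
Solving gives d = 259, so the new rate took effect on 17 September 2005.

259 days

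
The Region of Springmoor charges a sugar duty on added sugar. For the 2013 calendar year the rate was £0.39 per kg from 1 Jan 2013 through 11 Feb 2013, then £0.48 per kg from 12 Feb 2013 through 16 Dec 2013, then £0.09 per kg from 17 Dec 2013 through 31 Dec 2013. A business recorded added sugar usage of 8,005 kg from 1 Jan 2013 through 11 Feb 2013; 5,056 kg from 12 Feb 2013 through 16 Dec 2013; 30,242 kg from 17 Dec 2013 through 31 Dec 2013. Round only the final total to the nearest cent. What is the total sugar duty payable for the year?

1 Jan – 11 Feb 2013: 8,005 kg at £0.39/kg → £3,121.95
12 Feb – 16 Dec 2013: 5,056 kg at £0.48/kg → £2,426.88
17 Dec – 31 Dec 2013: 30,242 kg at £0.09/kg → £2,721.78

£8,270.61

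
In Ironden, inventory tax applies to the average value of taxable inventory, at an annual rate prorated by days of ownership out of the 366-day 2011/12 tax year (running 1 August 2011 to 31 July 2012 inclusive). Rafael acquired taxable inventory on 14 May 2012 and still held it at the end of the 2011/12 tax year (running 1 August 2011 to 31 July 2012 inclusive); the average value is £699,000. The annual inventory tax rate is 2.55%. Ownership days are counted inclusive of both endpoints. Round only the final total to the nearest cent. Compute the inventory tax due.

Days held (14 May – 31 Jul 2012): 79 out of 366
Tax = £699,000 × 2.55% × 79/366 = £3,847.3648

£3,847.36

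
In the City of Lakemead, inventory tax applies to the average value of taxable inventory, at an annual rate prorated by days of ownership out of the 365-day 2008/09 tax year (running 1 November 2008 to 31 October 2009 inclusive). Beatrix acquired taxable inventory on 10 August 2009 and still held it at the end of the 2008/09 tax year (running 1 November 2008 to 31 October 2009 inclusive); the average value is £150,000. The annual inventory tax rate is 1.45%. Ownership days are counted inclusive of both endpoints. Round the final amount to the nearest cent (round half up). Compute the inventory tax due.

Days held (10 August – 31 October 2009): 83 out of 365
Tax = £150,000 × 1.45% × 83/365 = £494.5890

£494.59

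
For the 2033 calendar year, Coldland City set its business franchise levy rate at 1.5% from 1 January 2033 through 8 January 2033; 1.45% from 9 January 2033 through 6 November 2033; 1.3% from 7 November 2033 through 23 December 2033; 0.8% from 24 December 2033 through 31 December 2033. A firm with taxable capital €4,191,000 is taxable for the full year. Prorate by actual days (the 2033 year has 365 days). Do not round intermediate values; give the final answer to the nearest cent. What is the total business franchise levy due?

1 January – 8 January 2033: 8 days at 1.5% → €4,191,000 × 1.5% × 8/365 = €1,377.8630
9 January – 6 November 2033: 302 days at 1.45% → €4,191,000 × 1.45% × 302/365 = €50,280.5178
7 November – 23 December 2033: 47 days at 1.3% → €4,191,000 × 1.3% × 47/365 = €7,015.6192
24 December – 31 December 2033: 8 days at 0.8% → €4,191,000 × 0.8% × 8/365 = €734.8603
Total = €59,408.8603

€59,408.86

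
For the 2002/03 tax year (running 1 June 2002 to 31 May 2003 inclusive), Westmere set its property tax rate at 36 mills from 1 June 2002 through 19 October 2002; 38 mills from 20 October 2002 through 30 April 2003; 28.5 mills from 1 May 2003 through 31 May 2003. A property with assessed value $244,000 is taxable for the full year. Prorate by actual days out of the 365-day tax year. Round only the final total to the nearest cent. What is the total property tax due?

$8,886.61

1 June – 19 October 2002: 141 days at 36 mills → $244,000 × 3.6% × 141/365 = $3,393.2712
20 October 2002 – 30 April 2003: 193 days at 38 mills → $244,000 × 3.8% × 193/365 = $4,902.7288
1 May – 31 May 2003: 31 days at 28.5 mills → $244,000 × 2.85% × 31/365 = $590.6137
Total = $8,886.6137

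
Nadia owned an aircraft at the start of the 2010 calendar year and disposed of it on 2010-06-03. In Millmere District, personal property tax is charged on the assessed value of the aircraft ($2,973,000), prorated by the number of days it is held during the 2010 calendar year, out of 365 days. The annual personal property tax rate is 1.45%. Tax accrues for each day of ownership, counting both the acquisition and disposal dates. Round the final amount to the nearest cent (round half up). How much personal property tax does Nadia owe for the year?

Days held (2010-01-01 to 2010-06-03): 154 out of 365
Tax = $2,973,000 × 1.45% × 154/365 = $18,188.2438

$18,188.24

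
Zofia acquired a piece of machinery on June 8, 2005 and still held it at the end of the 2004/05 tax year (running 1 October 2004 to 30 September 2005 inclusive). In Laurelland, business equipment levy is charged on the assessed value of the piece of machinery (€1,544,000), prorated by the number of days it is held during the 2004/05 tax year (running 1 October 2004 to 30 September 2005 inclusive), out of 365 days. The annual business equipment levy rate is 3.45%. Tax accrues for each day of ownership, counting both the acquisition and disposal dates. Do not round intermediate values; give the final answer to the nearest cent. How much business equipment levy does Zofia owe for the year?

Days held (June 8 – September 30, 2005): 115 out of 365
Tax = €1,544,000 × 3.45% × 115/365 = €16,783.0685

€16,783.07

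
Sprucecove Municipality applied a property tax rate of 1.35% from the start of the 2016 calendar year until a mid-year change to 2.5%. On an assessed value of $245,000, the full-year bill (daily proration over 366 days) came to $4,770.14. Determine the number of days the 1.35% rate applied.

176 days

Let d = days at the first rate; then 366 − d days at the second rate.
$245,000 × [1.35%·d + 2.5%·(366−d)] / 366 = $4,770.14
Solving gives d = 176, so the new rate took effect on June 25, 2016.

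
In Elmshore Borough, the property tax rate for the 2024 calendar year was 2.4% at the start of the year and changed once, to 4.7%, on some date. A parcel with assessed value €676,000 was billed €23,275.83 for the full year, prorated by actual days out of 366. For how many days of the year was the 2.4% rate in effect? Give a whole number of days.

Let d = days at the first rate; then 366 − d days at the second rate.
€676,000 × [2.4%·d + 4.7%·(366−d)] / 366 = €23,275.83
Solving gives d = 200, so the new rate took effect on 19 July 2024.

200 days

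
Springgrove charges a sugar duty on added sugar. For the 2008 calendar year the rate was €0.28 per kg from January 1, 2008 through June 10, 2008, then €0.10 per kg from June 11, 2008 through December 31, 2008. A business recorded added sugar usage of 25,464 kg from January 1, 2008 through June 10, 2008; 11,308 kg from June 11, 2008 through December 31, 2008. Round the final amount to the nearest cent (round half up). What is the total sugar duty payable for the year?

January 1 – June 10, 2008: 25,464 kg at €0.28/kg → €7,129.92
June 11 – December 31, 2008: 11,308 kg at €0.10/kg → €1,130.80

€8,260.72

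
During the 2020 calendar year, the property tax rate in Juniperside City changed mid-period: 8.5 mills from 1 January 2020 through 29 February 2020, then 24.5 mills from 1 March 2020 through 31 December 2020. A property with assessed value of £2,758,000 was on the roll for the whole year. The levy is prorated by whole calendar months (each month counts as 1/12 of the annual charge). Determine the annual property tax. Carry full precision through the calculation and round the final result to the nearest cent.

£60,216.33

1 January – 29 February 2020: 2 months at 8.5 mills → £2,758,000 × 0.85% × 2/12 = £3,907.1667
1 March – 31 December 2020: 10 months at 24.5 mills → £2,758,000 × 2.45% × 10/12 = £56,309.1667
Total = £60,216.3333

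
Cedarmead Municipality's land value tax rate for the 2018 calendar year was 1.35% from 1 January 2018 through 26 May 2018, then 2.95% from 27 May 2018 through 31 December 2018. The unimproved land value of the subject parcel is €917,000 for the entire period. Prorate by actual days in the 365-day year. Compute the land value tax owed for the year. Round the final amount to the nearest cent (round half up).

€21,182.70

1 January – 26 May 2018: 146 days at 1.35% → €917,000 × 1.35% × 146/365 = €4,951.8000
27 May – 31 December 2018: 219 days at 2.95% → €917,000 × 2.95% × 219/365 = €16,230.9000
Total = €21,182.7000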